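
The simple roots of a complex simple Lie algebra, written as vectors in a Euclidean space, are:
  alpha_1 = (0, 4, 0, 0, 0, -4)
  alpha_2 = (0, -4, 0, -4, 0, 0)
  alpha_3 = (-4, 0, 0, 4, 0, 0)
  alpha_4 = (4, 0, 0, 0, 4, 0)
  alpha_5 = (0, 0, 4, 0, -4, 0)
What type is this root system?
A_5 (sl(6))

Compute the Cartan integers a_ij = 2(alpha_i, alpha_j)/(alpha_j, alpha_j); the resulting 5x5 Cartan matrix is
[[2, -1, 0, 0, 0], [-1, 2, -1, 0, 0], [0, -1, 2, -1, 0], [0, 0, -1, 2, -1], [0, 0, 0, -1, 2]].
All simple roots have the same length, so the diagram is simply laced. The associated Dynkin diagram is a chain of 5 nodes with single edges (A_5), so the type is A_5 (the algebra sl(6)).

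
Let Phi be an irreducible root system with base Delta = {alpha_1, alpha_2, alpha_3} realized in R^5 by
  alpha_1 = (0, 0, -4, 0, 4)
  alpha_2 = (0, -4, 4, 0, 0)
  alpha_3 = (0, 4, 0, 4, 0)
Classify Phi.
type A_3

Compute the Cartan integers a_ij = 2(alpha_i, alpha_j)/(alpha_j, alpha_j); the resulting 3x3 Cartan matrix is
[[2, -1, 0], [-1, 2, -1], [0, -1, 2]].
All simple roots have the same length, so the diagram is simply laced. The associated Dynkin diagram is a chain of 3 nodes with single edges (A_3), so the type is A_3 (the algebra sl(4)).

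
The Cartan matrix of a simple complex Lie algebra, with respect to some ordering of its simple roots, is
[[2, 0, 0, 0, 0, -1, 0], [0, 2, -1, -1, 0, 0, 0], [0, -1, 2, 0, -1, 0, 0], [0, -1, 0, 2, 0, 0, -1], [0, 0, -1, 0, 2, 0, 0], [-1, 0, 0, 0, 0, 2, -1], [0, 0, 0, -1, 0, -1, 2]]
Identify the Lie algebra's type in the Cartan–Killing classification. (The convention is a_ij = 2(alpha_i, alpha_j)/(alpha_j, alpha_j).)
A_7

The matrix has rank 7 with 2's on the diagonal. Reading the off-diagonal entries as Dynkin edges (a single edge where a_ij = a_ji = -1; a double or triple edge where a_ij * a_ji = 2 or 3), the diagram is a chain of 7 nodes with single edges (A_7). One simple-root ordering that puts it in standard form is (alpha_1, alpha_6, alpha_7, alpha_4, alpha_2, alpha_3, alpha_5). So the algebra is type A_7, i.e. sl(8).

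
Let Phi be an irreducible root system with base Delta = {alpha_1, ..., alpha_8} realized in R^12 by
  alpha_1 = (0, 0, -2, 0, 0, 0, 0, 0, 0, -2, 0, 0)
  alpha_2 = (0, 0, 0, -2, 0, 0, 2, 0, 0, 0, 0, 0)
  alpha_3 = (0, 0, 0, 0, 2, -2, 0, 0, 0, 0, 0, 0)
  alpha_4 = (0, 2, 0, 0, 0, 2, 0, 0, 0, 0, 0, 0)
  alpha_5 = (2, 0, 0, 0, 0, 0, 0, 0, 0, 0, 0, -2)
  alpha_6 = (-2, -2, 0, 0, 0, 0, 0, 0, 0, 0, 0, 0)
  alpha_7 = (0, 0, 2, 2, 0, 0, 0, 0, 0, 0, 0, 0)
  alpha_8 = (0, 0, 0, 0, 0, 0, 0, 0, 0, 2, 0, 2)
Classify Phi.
A8

Compute the Cartan integers a_ij = 2(alpha_i, alpha_j)/(alpha_j, alpha_j); the resulting 8x8 Cartan matrix is
[[2, 0, 0, 0, 0, 0, -1, -1], [0, 2, 0, 0, 0, 0, -1, 0], [0, 0, 2, -1, 0, 0, 0, 0], [0, 0, -1, 2, 0, -1, 0, 0], [0, 0, 0, 0, 2, -1, 0, -1], [0, 0, 0, -1, -1, 2, 0, 0], [-1, -1, 0, 0, 0, 0, 2, 0], [-1, 0, 0, 0, -1, 0, 0, 2]].
All simple roots have the same length, so the diagram is simply laced. The associated Dynkin diagram is a chain of 8 nodes with single edges (A_8), so the type is A_8 (the algebra sl(9)).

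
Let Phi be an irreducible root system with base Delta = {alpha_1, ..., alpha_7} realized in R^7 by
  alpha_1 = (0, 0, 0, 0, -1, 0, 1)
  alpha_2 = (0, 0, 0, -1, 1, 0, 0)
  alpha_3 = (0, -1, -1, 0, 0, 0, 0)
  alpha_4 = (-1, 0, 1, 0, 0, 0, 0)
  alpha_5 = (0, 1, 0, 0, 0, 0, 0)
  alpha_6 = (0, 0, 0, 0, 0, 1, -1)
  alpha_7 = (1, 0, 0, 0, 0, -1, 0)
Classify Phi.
B7

Compute the Cartan integers a_ij = 2(alpha_i, alpha_j)/(alpha_j, alpha_j); the resulting 7x7 Cartan matrix is
[[2, -1, 0, 0, 0, -1, 0], [-1, 2, 0, 0, 0, 0, 0], [0, 0, 2, -1, -2, 0, 0], [0, 0, -1, 2, 0, 0, -1], [0, 0, -1, 0, 2, 0, 0], [-1, 0, 0, 0, 0, 2, -1], [0, 0, 0, -1, 0, -1, 2]].
The roots have two lengths (squared-length ratio 2:1); the short ones are alpha_{5}. The associated Dynkin diagram is a chain of 7 nodes with a double edge at one end; the terminal node there is the unique short simple root (B_7), so the type is B_7 (the algebra so(15)).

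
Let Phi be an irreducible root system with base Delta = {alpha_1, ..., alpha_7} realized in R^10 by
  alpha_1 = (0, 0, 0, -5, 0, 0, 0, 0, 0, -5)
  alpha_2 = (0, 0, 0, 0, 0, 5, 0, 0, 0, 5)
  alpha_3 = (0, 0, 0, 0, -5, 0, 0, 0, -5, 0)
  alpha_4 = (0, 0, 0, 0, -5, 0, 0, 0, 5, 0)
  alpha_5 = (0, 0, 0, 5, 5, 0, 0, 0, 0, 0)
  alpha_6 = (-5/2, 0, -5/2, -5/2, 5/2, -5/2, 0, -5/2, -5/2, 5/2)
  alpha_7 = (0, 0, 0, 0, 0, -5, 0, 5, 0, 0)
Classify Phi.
E_7

Compute the Cartan integers a_ij = 2(alpha_i, alpha_j)/(alpha_j, alpha_j); the resulting 7x7 Cartan matrix is
[[2, -1, 0, 0, -1, 0, 0], [-1, 2, 0, 0, 0, 0, -1], [0, 0, 2, 0, -1, 0, 0], [0, 0, 0, 2, -1, -1, 0], [-1, 0, -1, -1, 2, 0, 0], [0, 0, 0, -1, 0, 2, 0], [0, -1, 0, 0, 0, 0, 2]].
All simple roots have the same length, so the diagram is simply laced. The associated Dynkin diagram is a chain of 6 nodes with one extra node attached to the third node from one end (E_7), so the type is E_7.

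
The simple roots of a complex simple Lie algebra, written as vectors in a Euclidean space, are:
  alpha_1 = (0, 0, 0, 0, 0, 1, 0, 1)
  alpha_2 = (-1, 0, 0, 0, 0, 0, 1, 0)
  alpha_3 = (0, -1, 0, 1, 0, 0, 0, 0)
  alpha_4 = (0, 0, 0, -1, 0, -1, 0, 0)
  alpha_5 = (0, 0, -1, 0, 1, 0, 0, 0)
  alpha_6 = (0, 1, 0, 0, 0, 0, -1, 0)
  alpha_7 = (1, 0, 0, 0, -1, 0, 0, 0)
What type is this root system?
Compute the Cartan integers a_ij = 2(alpha_i, alpha_j)/(alpha_j, alpha_j); the resulting 7x7 Cartan matrix is
[[2, 0, 0, -1, 0, 0, 0], [0, 2, 0, 0, 0, -1, -1], [0, 0, 2, -1, 0, -1, 0], [-1, 0, -1, 2, 0, 0, 0], [0, 0, 0, 0, 2, 0, -1], [0, -1, -1, 0, 0, 2, 0], [0, -1, 0, 0, -1, 0, 2]].
All simple roots have the same length, so the diagram is simply laced. The associated Dynkin diagram is a chain of 7 nodes with single edges (A_7), so the type is A_7 (the algebra sl(8)).

A7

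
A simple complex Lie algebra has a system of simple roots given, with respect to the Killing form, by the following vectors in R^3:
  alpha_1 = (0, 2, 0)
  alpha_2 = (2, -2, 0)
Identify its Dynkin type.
Compute the Cartan integers a_ij = 2(alpha_i, alpha_j)/(alpha_j, alpha_j); the resulting 2x2 Cartan matrix is
[[2, -1], [-2, 2]].
The roots have two lengths (squared-length ratio 2:1); the short ones are alpha_{1}. The associated Dynkin diagram is a chain of 2 nodes with a double edge at one end; the terminal node there is the unique short simple root (B_2), so the type is B_2 (the algebra so(5)).

B_2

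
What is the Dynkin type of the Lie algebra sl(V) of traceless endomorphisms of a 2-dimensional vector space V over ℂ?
type A_1

This is sl(2), which has dimension 2^2 - 1 = 3 and rank 2 - 1 = 1 (a Cartan subalgebra is the diagonal traceless matrices). In the classification of classical Lie algebras, the special linear algebra sl(n+1) has type A_n; here n = 1, so the Dynkin diagram is a chain of 1 nodes with single edges (A_1). Hence the type is A_1.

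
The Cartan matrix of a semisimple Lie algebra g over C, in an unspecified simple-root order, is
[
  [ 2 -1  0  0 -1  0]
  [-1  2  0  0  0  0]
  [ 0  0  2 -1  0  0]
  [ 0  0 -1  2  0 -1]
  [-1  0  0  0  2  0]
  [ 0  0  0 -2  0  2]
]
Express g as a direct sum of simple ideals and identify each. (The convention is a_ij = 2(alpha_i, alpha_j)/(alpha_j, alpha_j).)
A_3 ⊕ C_3

The diagram associated to this matrix has two connected components: the simple roots {alpha_1, alpha_2, alpha_5} form a chain of 3 nodes with single edges (A_3), and {alpha_3, alpha_4, alpha_6} form a chain of 3 nodes with a double edge at one end; the terminal node there is the unique long simple root (C_3). A semisimple Lie algebra decomposes uniquely as the direct sum of simple ideals, one per connected component of its Dynkin diagram, so g ≅ A_3 ⊕ C_3 (dimension 15 + 21 = 36).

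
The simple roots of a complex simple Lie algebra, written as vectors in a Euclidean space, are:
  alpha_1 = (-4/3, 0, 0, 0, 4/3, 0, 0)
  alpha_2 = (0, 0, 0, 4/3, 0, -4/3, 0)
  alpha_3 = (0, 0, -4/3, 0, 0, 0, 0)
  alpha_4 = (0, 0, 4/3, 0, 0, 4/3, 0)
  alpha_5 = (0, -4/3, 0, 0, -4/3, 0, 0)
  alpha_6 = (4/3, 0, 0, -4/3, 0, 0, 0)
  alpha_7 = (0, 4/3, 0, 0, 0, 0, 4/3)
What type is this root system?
type B_7

Compute the Cartan integers a_ij = 2(alpha_i, alpha_j)/(alpha_j, alpha_j); the resulting 7x7 Cartan matrix is
[[2, 0, 0, 0, -1, -1, 0], [0, 2, 0, -1, 0, -1, 0], [0, 0, 2, -1, 0, 0, 0], [0, -1, -2, 2, 0, 0, 0], [-1, 0, 0, 0, 2, 0, -1], [-1, -1, 0, 0, 0, 2, 0], [0, 0, 0, 0, -1, 0, 2]].
The roots have two lengths (squared-length ratio 2:1); the short ones are alpha_{3}. The associated Dynkin diagram is a chain of 7 nodes with a double edge at one end; the terminal node there is the unique short simple root (B_7), so the type is B_7 (the algebra so(15)).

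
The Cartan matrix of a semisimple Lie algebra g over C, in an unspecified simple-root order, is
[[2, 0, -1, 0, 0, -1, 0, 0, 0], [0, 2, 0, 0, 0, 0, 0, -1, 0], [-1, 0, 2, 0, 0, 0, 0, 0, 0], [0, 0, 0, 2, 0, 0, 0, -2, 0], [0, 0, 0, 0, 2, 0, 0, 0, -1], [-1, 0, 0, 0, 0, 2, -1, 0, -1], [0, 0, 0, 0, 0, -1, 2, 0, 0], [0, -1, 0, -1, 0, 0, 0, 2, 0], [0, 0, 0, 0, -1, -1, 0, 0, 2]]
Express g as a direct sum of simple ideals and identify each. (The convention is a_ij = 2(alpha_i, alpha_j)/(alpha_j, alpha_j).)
type C_3 + type E_6

The diagram associated to this matrix has two connected components: the simple roots {alpha_2, alpha_4, alpha_8} form a chain of 3 nodes with a double edge at one end; the terminal node there is the unique long simple root (C_3), and {alpha_1, alpha_3, alpha_5, alpha_6, alpha_7, alpha_9} form a chain of 5 nodes with one extra node attached to the third node from one end (E_6). A semisimple Lie algebra decomposes uniquely as the direct sum of simple ideals, one per connected component of its Dynkin diagram, so g ≅ C_3 ⊕ E_6 (dimension 21 + 78 = 99).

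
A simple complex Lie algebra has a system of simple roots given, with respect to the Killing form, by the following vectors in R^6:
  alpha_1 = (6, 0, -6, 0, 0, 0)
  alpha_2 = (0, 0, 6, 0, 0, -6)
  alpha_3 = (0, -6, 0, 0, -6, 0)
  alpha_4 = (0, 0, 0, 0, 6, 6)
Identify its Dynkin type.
A4

Compute the Cartan integers a_ij = 2(alpha_i, alpha_j)/(alpha_j, alpha_j); the resulting 4x4 Cartan matrix is
[[2, -1, 0, 0], [-1, 2, 0, -1], [0, 0, 2, -1], [0, -1, -1, 2]].
All simple roots have the same length, so the diagram is simply laced. The associated Dynkin diagram is a chain of 4 nodes with single edges (A_4), so the type is A_4 (the algebra sl(5)).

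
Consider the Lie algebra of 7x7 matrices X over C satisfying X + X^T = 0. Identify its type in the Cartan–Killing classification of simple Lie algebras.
This is so(7) with 7 odd, which has dimension 7(7-1)/2 = 21 and rank (7-1)/2 = 3. In the classification of classical Lie algebras, the orthogonal algebra so(2n+1) in an odd number of variables has type B_n; here n = 3, so the Dynkin diagram is a chain of 3 nodes with a double edge at one end; the terminal node there is the unique short simple root (B_3). Hence the type is B_3.

B_3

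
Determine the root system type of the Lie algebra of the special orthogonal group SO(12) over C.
This is so(12) with 12 even, which has dimension 12(12-1)/2 = 66 and rank 12/2 = 6. In the classification of classical Lie algebras, the orthogonal algebra so(2n) in an even number of variables has type D_n; here n = 6, so the Dynkin diagram is a chain of 4 nodes with a fork of two nodes at one end (D_6). Hence the type is D_6.

D_6 (so(12))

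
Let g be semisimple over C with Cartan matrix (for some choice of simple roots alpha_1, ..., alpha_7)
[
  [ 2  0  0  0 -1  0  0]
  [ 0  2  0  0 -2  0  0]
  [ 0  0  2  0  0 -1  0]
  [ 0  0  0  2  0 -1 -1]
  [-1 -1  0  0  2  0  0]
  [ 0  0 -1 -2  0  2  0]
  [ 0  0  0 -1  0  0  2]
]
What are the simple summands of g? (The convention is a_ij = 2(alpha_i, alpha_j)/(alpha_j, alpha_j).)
C_3 (sp(6)) ⊕ F_4

The diagram associated to this matrix has two connected components: the simple roots {alpha_1, alpha_2, alpha_5} form a chain of 3 nodes with a double edge at one end; the terminal node there is the unique long simple root (C_3), and {alpha_3, alpha_4, alpha_6, alpha_7} form a chain of 4 nodes with a double edge between the middle two (F_4). A semisimple Lie algebra decomposes uniquely as the direct sum of simple ideals, one per connected component of its Dynkin diagram, so g ≅ C_3 ⊕ F_4 (dimension 21 + 52 = 73).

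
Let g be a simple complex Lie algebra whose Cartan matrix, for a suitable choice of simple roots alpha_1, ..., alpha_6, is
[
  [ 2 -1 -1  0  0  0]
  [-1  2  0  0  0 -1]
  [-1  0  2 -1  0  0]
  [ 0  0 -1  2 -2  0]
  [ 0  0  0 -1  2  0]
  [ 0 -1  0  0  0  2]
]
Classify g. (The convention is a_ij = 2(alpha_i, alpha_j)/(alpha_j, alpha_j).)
The matrix has rank 6 with 2's on the diagonal. Reading the off-diagonal entries as Dynkin edges (a single edge where a_ij = a_ji = -1; a double or triple edge where a_ij * a_ji = 2 or 3), the diagram is a chain of 6 nodes with a double edge at one end; the terminal node there is the unique short simple root (B_6). One simple-root ordering that puts it in standard form is (alpha_6, alpha_2, alpha_1, alpha_3, alpha_4, alpha_5). So the algebra is type B_6, i.e. so(13).

B_6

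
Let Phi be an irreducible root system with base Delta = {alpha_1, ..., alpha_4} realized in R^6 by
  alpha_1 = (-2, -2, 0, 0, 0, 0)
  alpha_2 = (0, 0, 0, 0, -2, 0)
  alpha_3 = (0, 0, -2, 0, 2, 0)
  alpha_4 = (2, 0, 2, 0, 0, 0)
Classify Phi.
Compute the Cartan integers a_ij = 2(alpha_i, alpha_j)/(alpha_j, alpha_j); the resulting 4x4 Cartan matrix is
[[2, 0, 0, -1], [0, 2, -1, 0], [0, -2, 2, -1], [-1, 0, -1, 2]].
The roots have two lengths (squared-length ratio 2:1); the short ones are alpha_{2}. The associated Dynkin diagram is a chain of 4 nodes with a double edge at one end; the terminal node there is the unique short simple root (B_4), so the type is B_4 (the algebra so(9)).

type B_4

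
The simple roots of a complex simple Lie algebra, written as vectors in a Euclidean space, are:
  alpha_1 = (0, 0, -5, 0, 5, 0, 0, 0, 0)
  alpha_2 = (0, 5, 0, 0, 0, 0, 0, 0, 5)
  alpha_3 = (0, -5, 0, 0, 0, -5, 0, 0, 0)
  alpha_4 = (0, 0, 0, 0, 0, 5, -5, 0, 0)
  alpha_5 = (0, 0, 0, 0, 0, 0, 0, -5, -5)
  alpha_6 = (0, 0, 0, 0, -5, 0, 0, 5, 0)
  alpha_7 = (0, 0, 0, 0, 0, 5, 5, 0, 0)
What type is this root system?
Compute the Cartan integers a_ij = 2(alpha_i, alpha_j)/(alpha_j, alpha_j); the resulting 7x7 Cartan matrix is
[[2, 0, 0, 0, 0, -1, 0], [0, 2, -1, 0, -1, 0, 0], [0, -1, 2, -1, 0, 0, -1], [0, 0, -1, 2, 0, 0, 0], [0, -1, 0, 0, 2, -1, 0], [-1, 0, 0, 0, -1, 2, 0], [0, 0, -1, 0, 0, 0, 2]].
All simple roots have the same length, so the diagram is simply laced. The associated Dynkin diagram is a chain of 5 nodes with a fork of two nodes at one end (D_7), so the type is D_7 (the algebra so(14)).

D_7 (so(14))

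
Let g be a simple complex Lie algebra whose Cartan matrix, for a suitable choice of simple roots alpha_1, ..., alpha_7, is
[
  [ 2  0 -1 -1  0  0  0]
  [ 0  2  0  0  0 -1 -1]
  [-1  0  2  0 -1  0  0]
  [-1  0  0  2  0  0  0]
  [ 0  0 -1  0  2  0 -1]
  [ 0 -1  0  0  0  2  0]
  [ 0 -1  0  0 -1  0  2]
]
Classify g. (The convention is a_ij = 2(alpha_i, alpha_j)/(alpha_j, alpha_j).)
The matrix has rank 7 with 2's on the diagonal. Reading the off-diagonal entries as Dynkin edges (a single edge where a_ij = a_ji = -1; a double or triple edge where a_ij * a_ji = 2 or 3), the diagram is a chain of 7 nodes with single edges (A_7). One simple-root ordering that puts it in standard form is (alpha_6, alpha_2, alpha_7, alpha_5, alpha_3, alpha_1, alpha_4). So the algebra is type A_7, i.e. sl(8).

A_7 (sl(8))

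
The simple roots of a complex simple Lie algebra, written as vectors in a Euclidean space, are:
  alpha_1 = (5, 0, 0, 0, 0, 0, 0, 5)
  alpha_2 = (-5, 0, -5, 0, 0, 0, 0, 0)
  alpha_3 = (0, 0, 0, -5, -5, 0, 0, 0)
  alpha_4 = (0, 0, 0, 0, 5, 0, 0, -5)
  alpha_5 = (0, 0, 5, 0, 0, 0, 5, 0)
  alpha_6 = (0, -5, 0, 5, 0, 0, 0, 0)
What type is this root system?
A6

Compute the Cartan integers a_ij = 2(alpha_i, alpha_j)/(alpha_j, alpha_j); the resulting 6x6 Cartan matrix is
[[2, -1, 0, -1, 0, 0], [-1, 2, 0, 0, -1, 0], [0, 0, 2, -1, 0, -1], [-1, 0, -1, 2, 0, 0], [0, -1, 0, 0, 2, 0], [0, 0, -1, 0, 0, 2]].
All simple roots have the same length, so the diagram is simply laced. The associated Dynkin diagram is a chain of 6 nodes with single edges (A_6), so the type is A_6 (the algebra sl(7)).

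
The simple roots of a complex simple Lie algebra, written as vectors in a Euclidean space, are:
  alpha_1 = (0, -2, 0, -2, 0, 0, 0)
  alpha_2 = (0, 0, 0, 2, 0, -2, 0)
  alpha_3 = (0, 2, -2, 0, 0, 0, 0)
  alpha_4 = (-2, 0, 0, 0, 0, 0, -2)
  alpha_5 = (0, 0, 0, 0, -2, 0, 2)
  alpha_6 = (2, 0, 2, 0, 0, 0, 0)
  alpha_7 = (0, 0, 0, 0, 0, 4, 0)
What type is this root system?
C_7 (sp(14))

Compute the Cartan integers a_ij = 2(alpha_i, alpha_j)/(alpha_j, alpha_j); the resulting 7x7 Cartan matrix is
[[2, -1, -1, 0, 0, 0, 0], [-1, 2, 0, 0, 0, 0, -1], [-1, 0, 2, 0, 0, -1, 0], [0, 0, 0, 2, -1, -1, 0], [0, 0, 0, -1, 2, 0, 0], [0, 0, -1, -1, 0, 2, 0], [0, -2, 0, 0, 0, 0, 2]].
The roots have two lengths (squared-length ratio 2:1); the short ones are alpha_{1,2,3,4,5,6}. The associated Dynkin diagram is a chain of 7 nodes with a double edge at one end; the terminal node there is the unique long simple root (C_7), so the type is C_7 (the algebra sp(14)).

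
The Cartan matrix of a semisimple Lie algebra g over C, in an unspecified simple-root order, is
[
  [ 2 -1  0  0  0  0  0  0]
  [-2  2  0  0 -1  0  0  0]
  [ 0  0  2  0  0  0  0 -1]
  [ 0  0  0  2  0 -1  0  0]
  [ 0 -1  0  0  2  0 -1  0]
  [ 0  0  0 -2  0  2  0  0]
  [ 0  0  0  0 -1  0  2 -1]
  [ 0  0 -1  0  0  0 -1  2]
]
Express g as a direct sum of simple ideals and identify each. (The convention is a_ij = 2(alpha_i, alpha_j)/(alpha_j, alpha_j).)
B2 + B6

The diagram associated to this matrix has two connected components: the simple roots {alpha_4, alpha_6} form a chain of 2 nodes with a double edge at one end; the terminal node there is the unique short simple root (B_2), and {alpha_1, alpha_2, alpha_3, alpha_5, alpha_7, alpha_8} form a chain of 6 nodes with a double edge at one end; the terminal node there is the unique short simple root (B_6). A semisimple Lie algebra decomposes uniquely as the direct sum of simple ideals, one per connected component of its Dynkin diagram, so g ≅ B_2 ⊕ B_6 (dimension 10 + 78 = 88).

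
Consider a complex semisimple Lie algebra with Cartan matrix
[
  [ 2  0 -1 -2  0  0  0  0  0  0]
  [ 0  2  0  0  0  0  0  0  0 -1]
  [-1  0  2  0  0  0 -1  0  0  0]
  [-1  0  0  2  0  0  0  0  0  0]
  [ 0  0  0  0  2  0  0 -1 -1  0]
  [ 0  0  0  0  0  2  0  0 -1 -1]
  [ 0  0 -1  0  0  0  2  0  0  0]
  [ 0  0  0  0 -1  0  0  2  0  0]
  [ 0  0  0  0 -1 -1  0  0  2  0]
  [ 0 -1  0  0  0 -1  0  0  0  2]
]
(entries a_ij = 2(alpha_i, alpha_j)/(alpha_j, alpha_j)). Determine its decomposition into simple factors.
The diagram associated to this matrix has two connected components: the simple roots {alpha_2, alpha_5, alpha_6, alpha_8, alpha_9, alpha_10} form a chain of 6 nodes with single edges (A_6), and {alpha_1, alpha_3, alpha_4, alpha_7} form a chain of 4 nodes with a double edge at one end; the terminal node there is the unique short simple root (B_4). A semisimple Lie algebra decomposes uniquely as the direct sum of simple ideals, one per connected component of its Dynkin diagram, so g ≅ A_6 ⊕ B_4 (dimension 48 + 36 = 84).

A_6 (sl(7)) ⊕ B_4 (so(9))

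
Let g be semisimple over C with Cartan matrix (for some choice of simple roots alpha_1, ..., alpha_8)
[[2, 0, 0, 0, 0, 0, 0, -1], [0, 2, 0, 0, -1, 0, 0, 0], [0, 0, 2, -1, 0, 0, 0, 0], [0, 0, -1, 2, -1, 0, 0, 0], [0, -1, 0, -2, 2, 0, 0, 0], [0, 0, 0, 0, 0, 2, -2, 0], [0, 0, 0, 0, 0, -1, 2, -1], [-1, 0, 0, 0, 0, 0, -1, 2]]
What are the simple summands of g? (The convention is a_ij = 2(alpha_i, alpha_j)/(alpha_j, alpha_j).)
The diagram associated to this matrix has two connected components: the simple roots {alpha_1, alpha_6, alpha_7, alpha_8} form a chain of 4 nodes with a double edge at one end; the terminal node there is the unique long simple root (C_4), and {alpha_2, alpha_3, alpha_4, alpha_5} form a chain of 4 nodes with a double edge between the middle two (F_4). A semisimple Lie algebra decomposes uniquely as the direct sum of simple ideals, one per connected component of its Dynkin diagram, so g ≅ C_4 ⊕ F_4 (dimension 36 + 52 = 88).

type C_4 ⊕ type F_4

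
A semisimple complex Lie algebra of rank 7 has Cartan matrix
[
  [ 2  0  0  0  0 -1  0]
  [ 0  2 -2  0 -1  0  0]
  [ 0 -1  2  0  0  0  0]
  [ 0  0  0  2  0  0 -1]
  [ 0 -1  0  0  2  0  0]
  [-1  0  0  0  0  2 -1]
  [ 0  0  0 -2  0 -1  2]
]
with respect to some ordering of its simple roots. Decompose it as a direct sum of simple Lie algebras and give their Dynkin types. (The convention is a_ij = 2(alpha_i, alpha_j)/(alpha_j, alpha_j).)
The diagram associated to this matrix has two connected components: the simple roots {alpha_2, alpha_3, alpha_5} form a chain of 3 nodes with a double edge at one end; the terminal node there is the unique short simple root (B_3), and {alpha_1, alpha_4, alpha_6, alpha_7} form a chain of 4 nodes with a double edge at one end; the terminal node there is the unique short simple root (B_4). A semisimple Lie algebra decomposes uniquely as the direct sum of simple ideals, one per connected component of its Dynkin diagram, so g ≅ B_3 ⊕ B_4 (dimension 21 + 36 = 57).

B3 + B4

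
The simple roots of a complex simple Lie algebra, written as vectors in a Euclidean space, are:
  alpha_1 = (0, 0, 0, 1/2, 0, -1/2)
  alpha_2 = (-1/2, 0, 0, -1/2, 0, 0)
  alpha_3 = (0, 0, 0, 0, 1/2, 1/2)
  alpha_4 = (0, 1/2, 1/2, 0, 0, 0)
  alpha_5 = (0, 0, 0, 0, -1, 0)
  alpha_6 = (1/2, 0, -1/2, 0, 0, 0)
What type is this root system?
Compute the Cartan integers a_ij = 2(alpha_i, alpha_j)/(alpha_j, alpha_j); the resulting 6x6 Cartan matrix is
[[2, -1, -1, 0, 0, 0], [-1, 2, 0, 0, 0, -1], [-1, 0, 2, 0, -1, 0], [0, 0, 0, 2, 0, -1], [0, 0, -2, 0, 2, 0], [0, -1, 0, -1, 0, 2]].
The roots have two lengths (squared-length ratio 2:1); the short ones are alpha_{1,2,3,4,6}. The associated Dynkin diagram is a chain of 6 nodes with a double edge at one end; the terminal node there is the unique long simple root (C_6), so the type is C_6 (the algebra sp(12)).

C6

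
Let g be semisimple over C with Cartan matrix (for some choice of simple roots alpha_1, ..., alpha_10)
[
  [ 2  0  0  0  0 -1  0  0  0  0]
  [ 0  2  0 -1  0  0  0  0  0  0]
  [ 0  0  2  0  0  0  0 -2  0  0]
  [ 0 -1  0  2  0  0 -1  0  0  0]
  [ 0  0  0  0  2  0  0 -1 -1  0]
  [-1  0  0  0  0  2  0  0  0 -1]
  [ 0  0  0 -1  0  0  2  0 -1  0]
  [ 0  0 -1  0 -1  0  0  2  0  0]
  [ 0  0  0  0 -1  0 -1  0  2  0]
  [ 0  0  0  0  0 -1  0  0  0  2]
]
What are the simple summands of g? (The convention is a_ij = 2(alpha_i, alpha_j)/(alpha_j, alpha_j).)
The diagram associated to this matrix has two connected components: the simple roots {alpha_1, alpha_6, alpha_10} form a chain of 3 nodes with single edges (A_3), and {alpha_2, alpha_3, alpha_4, alpha_5, alpha_7, alpha_8, alpha_9} form a chain of 7 nodes with a double edge at one end; the terminal node there is the unique long simple root (C_7). A semisimple Lie algebra decomposes uniquely as the direct sum of simple ideals, one per connected component of its Dynkin diagram, so g ≅ A_3 ⊕ C_7 (dimension 15 + 105 = 120).

A3 ⊕ C7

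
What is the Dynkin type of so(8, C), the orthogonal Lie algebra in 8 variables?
D4

This is so(8) with 8 even, which has dimension 8(8-1)/2 = 28 and rank 8/2 = 4. In the classification of classical Lie algebras, the orthogonal algebra so(2n) in an even number of variables has type D_n; here n = 4, so the Dynkin diagram is a chain of 2 nodes with a fork of two nodes at one end (D_4). Hence the type is D_4.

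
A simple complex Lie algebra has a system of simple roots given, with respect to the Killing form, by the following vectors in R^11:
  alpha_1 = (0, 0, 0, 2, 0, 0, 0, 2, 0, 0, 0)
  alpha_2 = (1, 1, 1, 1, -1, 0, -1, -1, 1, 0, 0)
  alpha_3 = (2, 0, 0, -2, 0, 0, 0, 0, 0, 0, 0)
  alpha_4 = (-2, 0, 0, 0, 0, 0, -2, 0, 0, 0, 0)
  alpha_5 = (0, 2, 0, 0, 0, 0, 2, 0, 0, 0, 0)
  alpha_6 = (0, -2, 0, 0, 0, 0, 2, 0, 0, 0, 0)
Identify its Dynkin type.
E_6

Compute the Cartan integers a_ij = 2(alpha_i, alpha_j)/(alpha_j, alpha_j); the resulting 6x6 Cartan matrix is
[[2, 0, -1, 0, 0, 0], [0, 2, 0, 0, 0, -1], [-1, 0, 2, -1, 0, 0], [0, 0, -1, 2, -1, -1], [0, 0, 0, -1, 2, 0], [0, -1, 0, -1, 0, 2]].
All simple roots have the same length, so the diagram is simply laced. The associated Dynkin diagram is a chain of 5 nodes with one extra node attached to the third node from one end (E_6), so the type is E_6.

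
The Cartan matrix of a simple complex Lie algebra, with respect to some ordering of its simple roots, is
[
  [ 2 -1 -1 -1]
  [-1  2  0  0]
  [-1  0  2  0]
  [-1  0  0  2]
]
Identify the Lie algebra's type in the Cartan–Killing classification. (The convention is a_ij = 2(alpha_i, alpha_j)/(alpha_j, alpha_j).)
The matrix has rank 4 with 2's on the diagonal. Reading the off-diagonal entries as Dynkin edges (a single edge where a_ij = a_ji = -1; a double or triple edge where a_ij * a_ji = 2 or 3), the diagram is a chain of 2 nodes with a fork of two nodes at one end (D_4). One simple-root ordering that puts it in standard form is (alpha_2, alpha_1, alpha_3, alpha_4). So the algebra is type D_4, i.e. so(8).

D4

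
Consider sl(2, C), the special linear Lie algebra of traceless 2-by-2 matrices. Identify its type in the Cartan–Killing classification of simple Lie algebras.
A_1 (sl(2))

This is sl(2), which has dimension 2^2 - 1 = 3 and rank 2 - 1 = 1 (a Cartan subalgebra is the diagonal traceless matrices). In the classification of classical Lie algebras, the special linear algebra sl(n+1) has type A_n; here n = 1, so the Dynkin diagram is a chain of 1 nodes with single edges (A_1). Hence the type is A_1.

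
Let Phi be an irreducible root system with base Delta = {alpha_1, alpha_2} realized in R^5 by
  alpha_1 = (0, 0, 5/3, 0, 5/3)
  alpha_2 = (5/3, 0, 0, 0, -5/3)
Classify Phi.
Compute the Cartan integers a_ij = 2(alpha_i, alpha_j)/(alpha_j, alpha_j); the resulting 2x2 Cartan matrix is
[[2, -1], [-1, 2]].
All simple roots have the same length, so the diagram is simply laced. The associated Dynkin diagram is a chain of 2 nodes with single edges (A_2), so the type is A_2 (the algebra sl(3)).

A2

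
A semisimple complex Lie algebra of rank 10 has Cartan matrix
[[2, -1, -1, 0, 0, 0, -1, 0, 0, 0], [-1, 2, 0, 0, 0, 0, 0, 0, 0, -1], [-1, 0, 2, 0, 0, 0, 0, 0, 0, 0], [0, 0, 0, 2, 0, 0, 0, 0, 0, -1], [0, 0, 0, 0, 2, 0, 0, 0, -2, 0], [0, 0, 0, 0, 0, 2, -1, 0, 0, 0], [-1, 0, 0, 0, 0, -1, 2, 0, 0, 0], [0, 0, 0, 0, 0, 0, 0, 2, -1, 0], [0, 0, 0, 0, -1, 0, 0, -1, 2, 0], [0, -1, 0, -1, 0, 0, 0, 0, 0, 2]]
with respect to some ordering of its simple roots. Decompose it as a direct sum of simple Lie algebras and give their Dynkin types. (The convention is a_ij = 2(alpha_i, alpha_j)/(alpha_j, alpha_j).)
The diagram associated to this matrix has two connected components: the simple roots {alpha_5, alpha_8, alpha_9} form a chain of 3 nodes with a double edge at one end; the terminal node there is the unique long simple root (C_3), and {alpha_1, alpha_2, alpha_3, alpha_4, alpha_6, alpha_7, alpha_10} form a chain of 6 nodes with one extra node attached to the third node from one end (E_7). A semisimple Lie algebra decomposes uniquely as the direct sum of simple ideals, one per connected component of its Dynkin diagram, so g ≅ C_3 ⊕ E_7 (dimension 21 + 133 = 154).

type C_3 + type E_7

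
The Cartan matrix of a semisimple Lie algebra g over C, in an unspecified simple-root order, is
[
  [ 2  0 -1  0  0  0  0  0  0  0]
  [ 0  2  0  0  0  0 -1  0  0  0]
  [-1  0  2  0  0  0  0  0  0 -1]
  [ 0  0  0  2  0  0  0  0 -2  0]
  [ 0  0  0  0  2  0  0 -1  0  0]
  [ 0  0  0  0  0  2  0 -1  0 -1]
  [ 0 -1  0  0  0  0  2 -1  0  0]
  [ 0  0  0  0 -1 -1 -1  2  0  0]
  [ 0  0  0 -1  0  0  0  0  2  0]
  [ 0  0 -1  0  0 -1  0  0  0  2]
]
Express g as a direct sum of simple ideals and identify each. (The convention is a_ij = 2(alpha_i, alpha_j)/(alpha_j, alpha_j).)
The diagram associated to this matrix has two connected components: the simple roots {alpha_4, alpha_9} form a chain of 2 nodes with a double edge at one end; the terminal node there is the unique short simple root (B_2), and {alpha_1, alpha_2, alpha_3, alpha_5, alpha_6, alpha_7, alpha_8, alpha_10} form a chain of 7 nodes with one extra node attached to the third node from one end (E_8). A semisimple Lie algebra decomposes uniquely as the direct sum of simple ideals, one per connected component of its Dynkin diagram, so g ≅ B_2 ⊕ E_8 (dimension 10 + 248 = 258).

type B_2 ⊕ type E_8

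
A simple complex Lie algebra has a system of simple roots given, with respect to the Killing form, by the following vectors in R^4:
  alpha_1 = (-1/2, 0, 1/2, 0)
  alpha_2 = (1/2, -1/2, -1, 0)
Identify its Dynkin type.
Compute the Cartan integers a_ij = 2(alpha_i, alpha_j)/(alpha_j, alpha_j); the resulting 2x2 Cartan matrix is
[[2, -1], [-3, 2]].
The roots have two lengths (squared-length ratio 3:1); the short ones are alpha_{1}. The associated Dynkin diagram is two nodes joined by a triple edge (G_2), so the type is G_2.

G_2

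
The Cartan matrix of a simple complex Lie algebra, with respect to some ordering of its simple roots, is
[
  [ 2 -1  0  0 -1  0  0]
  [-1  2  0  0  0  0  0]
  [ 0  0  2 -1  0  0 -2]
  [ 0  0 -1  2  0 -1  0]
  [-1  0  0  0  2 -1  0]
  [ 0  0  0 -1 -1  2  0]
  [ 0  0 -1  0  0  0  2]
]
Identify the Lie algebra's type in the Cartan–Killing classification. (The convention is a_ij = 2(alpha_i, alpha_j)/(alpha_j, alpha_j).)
B7

The matrix has rank 7 with 2's on the diagonal. Reading the off-diagonal entries as Dynkin edges (a single edge where a_ij = a_ji = -1; a double or triple edge where a_ij * a_ji = 2 or 3), the diagram is a chain of 7 nodes with a double edge at one end; the terminal node there is the unique short simple root (B_7). One simple-root ordering that puts it in standard form is (alpha_2, alpha_1, alpha_5, alpha_6, alpha_4, alpha_3, alpha_7). So the algebra is type B_7, i.e. so(15).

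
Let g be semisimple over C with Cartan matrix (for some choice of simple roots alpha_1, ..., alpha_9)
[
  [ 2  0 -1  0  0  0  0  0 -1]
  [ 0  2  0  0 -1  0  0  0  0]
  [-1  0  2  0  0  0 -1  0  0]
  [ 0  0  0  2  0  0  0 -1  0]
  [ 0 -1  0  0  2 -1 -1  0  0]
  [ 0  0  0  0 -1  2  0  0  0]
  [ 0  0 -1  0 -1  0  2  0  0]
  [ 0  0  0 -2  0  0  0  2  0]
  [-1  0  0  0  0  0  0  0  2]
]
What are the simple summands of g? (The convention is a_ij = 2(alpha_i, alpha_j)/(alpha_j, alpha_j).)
The diagram associated to this matrix has two connected components: the simple roots {alpha_4, alpha_8} form a chain of 2 nodes with a double edge at one end; the terminal node there is the unique short simple root (B_2), and {alpha_1, alpha_2, alpha_3, alpha_5, alpha_6, alpha_7, alpha_9} form a chain of 5 nodes with a fork of two nodes at one end (D_7). A semisimple Lie algebra decomposes uniquely as the direct sum of simple ideals, one per connected component of its Dynkin diagram, so g ≅ B_2 ⊕ D_7 (dimension 10 + 91 = 101).

B_2 ⊕ D_7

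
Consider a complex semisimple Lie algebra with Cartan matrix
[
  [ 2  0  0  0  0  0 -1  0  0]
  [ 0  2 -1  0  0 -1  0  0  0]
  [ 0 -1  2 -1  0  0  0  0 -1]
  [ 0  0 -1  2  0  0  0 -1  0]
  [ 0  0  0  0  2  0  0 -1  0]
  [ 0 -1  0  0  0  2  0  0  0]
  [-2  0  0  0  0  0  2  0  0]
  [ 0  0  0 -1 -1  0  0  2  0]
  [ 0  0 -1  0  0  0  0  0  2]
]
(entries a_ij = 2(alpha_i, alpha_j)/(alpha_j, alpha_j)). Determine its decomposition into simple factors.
The diagram associated to this matrix has two connected components: the simple roots {alpha_1, alpha_7} form a chain of 2 nodes with a double edge at one end; the terminal node there is the unique short simple root (B_2), and {alpha_2, alpha_3, alpha_4, alpha_5, alpha_6, alpha_8, alpha_9} form a chain of 6 nodes with one extra node attached to the third node from one end (E_7). A semisimple Lie algebra decomposes uniquely as the direct sum of simple ideals, one per connected component of its Dynkin diagram, so g ≅ B_2 ⊕ E_7 (dimension 10 + 133 = 143).

type B_2 + type E_7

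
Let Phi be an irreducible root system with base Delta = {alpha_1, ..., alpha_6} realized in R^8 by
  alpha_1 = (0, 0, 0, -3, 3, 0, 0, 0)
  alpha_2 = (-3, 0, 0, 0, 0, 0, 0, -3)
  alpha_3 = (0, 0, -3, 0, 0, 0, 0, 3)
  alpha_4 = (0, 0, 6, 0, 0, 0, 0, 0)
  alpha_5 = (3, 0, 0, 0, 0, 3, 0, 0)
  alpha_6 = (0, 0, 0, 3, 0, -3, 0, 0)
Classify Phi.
type C_6

Compute the Cartan integers a_ij = 2(alpha_i, alpha_j)/(alpha_j, alpha_j); the resulting 6x6 Cartan matrix is
[[2, 0, 0, 0, 0, -1], [0, 2, -1, 0, -1, 0], [0, -1, 2, -1, 0, 0], [0, 0, -2, 2, 0, 0], [0, -1, 0, 0, 2, -1], [-1, 0, 0, 0, -1, 2]].
The roots have two lengths (squared-length ratio 2:1); the short ones are alpha_{1,2,3,5,6}. The associated Dynkin diagram is a chain of 6 nodes with a double edge at one end; the terminal node there is the unique long simple root (C_6), so the type is C_6 (the algebra sp(12)).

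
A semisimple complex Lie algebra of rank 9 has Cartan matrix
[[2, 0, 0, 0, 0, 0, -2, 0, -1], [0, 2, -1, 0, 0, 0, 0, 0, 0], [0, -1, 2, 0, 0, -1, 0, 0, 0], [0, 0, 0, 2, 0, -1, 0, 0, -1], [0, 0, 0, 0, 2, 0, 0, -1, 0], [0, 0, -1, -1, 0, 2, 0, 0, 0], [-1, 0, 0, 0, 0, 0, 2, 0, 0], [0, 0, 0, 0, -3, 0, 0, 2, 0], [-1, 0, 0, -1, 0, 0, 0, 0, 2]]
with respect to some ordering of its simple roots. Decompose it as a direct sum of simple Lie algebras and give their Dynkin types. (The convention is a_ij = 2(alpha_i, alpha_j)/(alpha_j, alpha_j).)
The diagram associated to this matrix has two connected components: the simple roots {alpha_1, alpha_2, alpha_3, alpha_4, alpha_6, alpha_7, alpha_9} form a chain of 7 nodes with a double edge at one end; the terminal node there is the unique short simple root (B_7), and {alpha_5, alpha_8} form two nodes joined by a triple edge (G_2). A semisimple Lie algebra decomposes uniquely as the direct sum of simple ideals, one per connected component of its Dynkin diagram, so g ≅ B_7 ⊕ G_2 (dimension 105 + 14 = 119).

B_7 (so(15)) ⊕ G_2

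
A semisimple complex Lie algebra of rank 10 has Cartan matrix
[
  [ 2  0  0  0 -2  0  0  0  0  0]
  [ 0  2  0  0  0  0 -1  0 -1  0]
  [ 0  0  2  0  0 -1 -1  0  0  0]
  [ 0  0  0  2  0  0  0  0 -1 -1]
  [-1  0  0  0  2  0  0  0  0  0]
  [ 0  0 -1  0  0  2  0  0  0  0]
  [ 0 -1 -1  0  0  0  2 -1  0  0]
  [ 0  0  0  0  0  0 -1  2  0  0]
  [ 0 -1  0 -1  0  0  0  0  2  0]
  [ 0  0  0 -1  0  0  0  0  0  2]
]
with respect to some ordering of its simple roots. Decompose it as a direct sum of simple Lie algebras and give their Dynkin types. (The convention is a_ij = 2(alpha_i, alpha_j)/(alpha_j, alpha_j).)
B_2 (so(5)) ⊕ E_8

The diagram associated to this matrix has two connected components: the simple roots {alpha_1, alpha_5} form a chain of 2 nodes with a double edge at one end; the terminal node there is the unique short simple root (B_2), and {alpha_2, alpha_3, alpha_4, alpha_6, alpha_7, alpha_8, alpha_9, alpha_10} form a chain of 7 nodes with one extra node attached to the third node from one end (E_8). A semisimple Lie algebra decomposes uniquely as the direct sum of simple ideals, one per connected component of its Dynkin diagram, so g ≅ B_2 ⊕ E_8 (dimension 10 + 248 = 258).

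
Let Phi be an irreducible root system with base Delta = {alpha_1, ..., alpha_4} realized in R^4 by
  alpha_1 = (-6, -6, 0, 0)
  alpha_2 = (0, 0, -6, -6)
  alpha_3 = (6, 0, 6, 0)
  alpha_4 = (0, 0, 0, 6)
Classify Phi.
Compute the Cartan integers a_ij = 2(alpha_i, alpha_j)/(alpha_j, alpha_j); the resulting 4x4 Cartan matrix is
[[2, 0, -1, 0], [0, 2, -1, -2], [-1, -1, 2, 0], [0, -1, 0, 2]].
The roots have two lengths (squared-length ratio 2:1); the short ones are alpha_{4}. The associated Dynkin diagram is a chain of 4 nodes with a double edge at one end; the terminal node there is the unique short simple root (B_4), so the type is B_4 (the algebra so(9)).

B_4 (so(9))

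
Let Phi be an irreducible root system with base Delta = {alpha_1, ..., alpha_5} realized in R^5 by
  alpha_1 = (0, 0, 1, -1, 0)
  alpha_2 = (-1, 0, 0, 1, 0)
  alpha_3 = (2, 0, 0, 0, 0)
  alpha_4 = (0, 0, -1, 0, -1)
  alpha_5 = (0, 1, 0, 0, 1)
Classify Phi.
type C_5

Compute the Cartan integers a_ij = 2(alpha_i, alpha_j)/(alpha_j, alpha_j); the resulting 5x5 Cartan matrix is
[[2, -1, 0, -1, 0], [-1, 2, -1, 0, 0], [0, -2, 2, 0, 0], [-1, 0, 0, 2, -1], [0, 0, 0, -1, 2]].
The roots have two lengths (squared-length ratio 2:1); the short ones are alpha_{1,2,4,5}. The associated Dynkin diagram is a chain of 5 nodes with a double edge at one end; the terminal node there is the unique long simple root (C_5), so the type is C_5 (the algebra sp(10)).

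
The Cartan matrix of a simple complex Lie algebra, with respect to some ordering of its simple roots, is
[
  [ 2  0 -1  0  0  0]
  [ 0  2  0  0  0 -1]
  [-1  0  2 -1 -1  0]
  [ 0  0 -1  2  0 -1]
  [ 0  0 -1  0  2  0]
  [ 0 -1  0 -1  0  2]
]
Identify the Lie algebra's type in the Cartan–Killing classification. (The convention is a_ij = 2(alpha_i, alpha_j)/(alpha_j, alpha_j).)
D_6

The matrix has rank 6 with 2's on the diagonal. Reading the off-diagonal entries as Dynkin edges (a single edge where a_ij = a_ji = -1; a double or triple edge where a_ij * a_ji = 2 or 3), the diagram is a chain of 4 nodes with a fork of two nodes at one end (D_6). One simple-root ordering that puts it in standard form is (alpha_2, alpha_6, alpha_4, alpha_3, alpha_1, alpha_5). So the algebra is type D_6, i.e. so(12).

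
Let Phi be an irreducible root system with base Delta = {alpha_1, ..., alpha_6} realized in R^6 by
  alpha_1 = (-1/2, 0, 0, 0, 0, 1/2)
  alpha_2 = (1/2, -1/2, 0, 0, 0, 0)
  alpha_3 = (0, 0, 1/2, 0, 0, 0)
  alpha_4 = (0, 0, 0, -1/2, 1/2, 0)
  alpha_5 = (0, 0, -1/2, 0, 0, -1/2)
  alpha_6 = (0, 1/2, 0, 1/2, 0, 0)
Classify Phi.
type B_6

Compute the Cartan integers a_ij = 2(alpha_i, alpha_j)/(alpha_j, alpha_j); the resulting 6x6 Cartan matrix is
[[2, -1, 0, 0, -1, 0], [-1, 2, 0, 0, 0, -1], [0, 0, 2, 0, -1, 0], [0, 0, 0, 2, 0, -1], [-1, 0, -2, 0, 2, 0], [0, -1, 0, -1, 0, 2]].
The roots have two lengths (squared-length ratio 2:1); the short ones are alpha_{3}. The associated Dynkin diagram is a chain of 6 nodes with a double edge at one end; the terminal node there is the unique short simple root (B_6), so the type is B_6 (the algebra so(13)).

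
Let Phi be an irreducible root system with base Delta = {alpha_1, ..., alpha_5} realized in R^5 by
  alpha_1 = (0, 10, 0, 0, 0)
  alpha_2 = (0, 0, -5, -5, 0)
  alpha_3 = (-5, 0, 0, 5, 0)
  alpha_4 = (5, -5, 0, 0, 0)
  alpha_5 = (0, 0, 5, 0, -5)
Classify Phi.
Compute the Cartan integers a_ij = 2(alpha_i, alpha_j)/(alpha_j, alpha_j); the resulting 5x5 Cartan matrix is
[[2, 0, 0, -2, 0], [0, 2, -1, 0, -1], [0, -1, 2, -1, 0], [-1, 0, -1, 2, 0], [0, -1, 0, 0, 2]].
The roots have two lengths (squared-length ratio 2:1); the short ones are alpha_{2,3,4,5}. The associated Dynkin diagram is a chain of 5 nodes with a double edge at one end; the terminal node there is the unique long simple root (C_5), so the type is C_5 (the algebra sp(10)).

C5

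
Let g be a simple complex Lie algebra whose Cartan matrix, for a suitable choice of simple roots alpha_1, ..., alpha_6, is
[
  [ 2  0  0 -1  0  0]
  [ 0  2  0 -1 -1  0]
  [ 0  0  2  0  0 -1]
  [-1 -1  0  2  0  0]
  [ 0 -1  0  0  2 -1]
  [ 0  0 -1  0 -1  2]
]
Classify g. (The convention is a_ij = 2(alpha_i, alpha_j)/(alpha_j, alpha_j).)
type A_6

The matrix has rank 6 with 2's on the diagonal. Reading the off-diagonal entries as Dynkin edges (a single edge where a_ij = a_ji = -1; a double or triple edge where a_ij * a_ji = 2 or 3), the diagram is a chain of 6 nodes with single edges (A_6). One simple-root ordering that puts it in standard form is (alpha_1, alpha_4, alpha_2, alpha_5, alpha_6, alpha_3). So the algebra is type A_6, i.e. sl(7).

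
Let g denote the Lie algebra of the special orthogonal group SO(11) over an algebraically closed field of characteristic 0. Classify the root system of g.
type B_5

This is so(11) with 11 odd, which has dimension 11(11-1)/2 = 55 and rank (11-1)/2 = 5. In the classification of classical Lie algebras, the orthogonal algebra so(2n+1) in an odd number of variables has type B_n; here n = 5, so the Dynkin diagram is a chain of 5 nodes with a double edge at one end; the terminal node there is the unique short simple root (B_5). Hence the type is B_5.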